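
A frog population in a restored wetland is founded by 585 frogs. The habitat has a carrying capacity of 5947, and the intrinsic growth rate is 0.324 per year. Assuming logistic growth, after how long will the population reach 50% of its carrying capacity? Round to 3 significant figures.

6.84 years

A = (K − N₀)/N₀ = (5947 − 585)/585 = 9.1658.
Solve 5947/(1 + 9.1658·e^(−0.324t)) = 2973.5: 1 + 9.1658·e^(−0.324t) = 2, so e^(−0.324t) = 0.109101.
−0.324·t = ln(0.109101) = -2.2155, so t = 2.2155/0.324 = 6.8379.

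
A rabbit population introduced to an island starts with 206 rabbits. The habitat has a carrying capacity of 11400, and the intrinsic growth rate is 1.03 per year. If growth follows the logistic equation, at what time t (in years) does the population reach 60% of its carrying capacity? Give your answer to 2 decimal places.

A = (K − N₀)/N₀ = (11400 − 206)/206 = 54.34.
Solve 11400/(1 + 54.34·e^(−1.03t)) = 6840: 1 + 54.34·e^(−1.03t) = 1.6667, so e^(−1.03t) = 0.0122685.
−1.03·t = ln(0.0122685) = -4.4007, so t = 4.4007/1.03 = 4.2725.

4.27 years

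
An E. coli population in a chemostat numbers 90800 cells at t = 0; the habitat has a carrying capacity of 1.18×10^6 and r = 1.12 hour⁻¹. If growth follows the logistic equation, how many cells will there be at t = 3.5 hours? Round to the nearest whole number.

953146 cells

A = (K − N₀)/N₀ = (1.18×10^6 − 90800)/90800 = 11.996.
N(t) = K/(1 + A·e^(−rt)) = 1.18×10^6/(1 + 11.996×e^(−1.12×3.5)).
e^(−3.92) = 0.019841; denominator = 1 + 11.996×0.019841 = 1.238.
N = 1.18×10^6/1.238 = 953146.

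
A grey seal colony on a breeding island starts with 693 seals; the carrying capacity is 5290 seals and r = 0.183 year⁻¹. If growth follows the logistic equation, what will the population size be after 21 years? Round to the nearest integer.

4632 seals

A = (K − N₀)/N₀ = (5290 − 693)/693 = 6.6335.
N(t) = K/(1 + A·e^(−rt)) = 5290/(1 + 6.6335×e^(−0.183×21)).
e^(−3.843) = 0.021429; denominator = 1 + 6.6335×0.021429 = 1.1422.
N = 5290/1.1422 = 4631.61.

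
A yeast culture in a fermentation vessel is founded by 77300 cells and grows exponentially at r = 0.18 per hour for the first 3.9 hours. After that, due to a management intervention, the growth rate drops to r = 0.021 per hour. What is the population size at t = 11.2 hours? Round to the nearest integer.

181816 cells

Phase 1: N(3.9) = 77300·e^(0.18×3.9) = 77300·e^0.702 = 155975.
Phase 2 runs for 11.2 − 3.9 = 7.3 hours at r = 0.021.
N(11.2) = 155975·e^(0.021×7.3) = 155975·e^0.1533 = 181816.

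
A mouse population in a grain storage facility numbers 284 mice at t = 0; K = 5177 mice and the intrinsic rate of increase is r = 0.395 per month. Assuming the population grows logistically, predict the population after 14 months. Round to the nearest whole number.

4846 mice

A = (K − N₀)/N₀ = (5177 − 284)/284 = 17.229.
N(t) = K/(1 + A·e^(−rt)) = 5177/(1 + 17.229×e^(−0.395×14)).
e^(−5.53) = 0.003966; denominator = 1 + 17.229×0.003966 = 1.0683.
N = 5177/1.0683 = 4845.88.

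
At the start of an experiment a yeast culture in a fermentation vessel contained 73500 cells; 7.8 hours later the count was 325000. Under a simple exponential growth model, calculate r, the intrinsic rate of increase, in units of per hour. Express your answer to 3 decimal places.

0.191 per hour

From N(t) = N₀·e^(rt): e^(r·7.8) = 325000/73500 = 4.4218.
r·7.8 = ln(4.4218) = 1.4865, so r = 1.4865/7.8 = 0.19058.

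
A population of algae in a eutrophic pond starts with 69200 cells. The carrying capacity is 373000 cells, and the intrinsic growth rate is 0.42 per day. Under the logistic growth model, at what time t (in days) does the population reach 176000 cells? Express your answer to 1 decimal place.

3.3 days

A = (K − N₀)/N₀ = (373000 − 69200)/69200 = 4.3902.
Solve 373000/(1 + 4.3902·e^(−0.42t)) = 176000: 1 + 4.3902·e^(−0.42t) = 2.1193, so e^(−0.42t) = 0.25496.
−0.42·t = ln(0.25496) = -1.3666, so t = 1.3666/0.42 = 3.2539.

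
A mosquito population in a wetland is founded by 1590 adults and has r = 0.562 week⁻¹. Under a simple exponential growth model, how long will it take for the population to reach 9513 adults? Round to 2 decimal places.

3.18 weeks

Set N₀·e^(rt) = 9513: e^(0.562·t) = 9513/1590 = 5.983.
0.562·t = ln(5.983) = 1.7889, so t = 1.7889/0.562 = 3.1831.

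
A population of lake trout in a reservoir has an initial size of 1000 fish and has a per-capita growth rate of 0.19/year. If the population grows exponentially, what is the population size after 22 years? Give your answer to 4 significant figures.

N(t) = N₀·e^(rt) = 1000 × e^(0.19×22) = 1000 × e^4.18.
e^4.18 ≈ 65.366, so N ≈ 1000 × 65.366 = 65365.9.

65370 fish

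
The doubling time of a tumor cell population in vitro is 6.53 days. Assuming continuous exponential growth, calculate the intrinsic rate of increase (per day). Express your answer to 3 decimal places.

r = ln(2)/t_d = 0.6931/6.53 = 0.10615.

0.106 per day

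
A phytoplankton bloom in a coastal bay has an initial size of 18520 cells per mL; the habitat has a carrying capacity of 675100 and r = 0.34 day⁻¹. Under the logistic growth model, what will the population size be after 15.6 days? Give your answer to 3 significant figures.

574000 cells per mL

A = (K − N₀)/N₀ = (675100 − 18520)/18520 = 35.452.
N(t) = K/(1 + A·e^(−rt)) = 675100/(1 + 35.452×e^(−0.34×15.6)).
e^(−5.304) = 0.0049717; denominator = 1 + 35.452×0.0049717 = 1.1763.
N = 675100/1.1763 = 573939.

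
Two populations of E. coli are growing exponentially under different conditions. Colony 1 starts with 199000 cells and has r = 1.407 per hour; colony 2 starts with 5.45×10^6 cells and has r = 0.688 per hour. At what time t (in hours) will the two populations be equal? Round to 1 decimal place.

4.6 hours

Set 199000·e^(1.407t) = 5.45×10^6·e^(0.688t).
e^((1.407 − 0.688)t) = 5.45×10^6/199000 → e^(0.719·t) = 27.387.
0.719·t = ln(27.387) = 3.3101, so t = 3.3101/0.719 = 4.6037.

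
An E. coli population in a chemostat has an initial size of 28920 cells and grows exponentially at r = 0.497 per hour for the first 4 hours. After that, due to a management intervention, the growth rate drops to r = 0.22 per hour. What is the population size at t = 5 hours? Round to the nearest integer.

Phase 1: N(4) = 28920·e^(0.497×4) = 28920·e^1.988 = 211143.
Phase 2 runs for 5 − 4 = 1 hours at r = 0.22.
N(5) = 211143·e^(0.22×1) = 211143·e^0.22 = 263100.

263100 cells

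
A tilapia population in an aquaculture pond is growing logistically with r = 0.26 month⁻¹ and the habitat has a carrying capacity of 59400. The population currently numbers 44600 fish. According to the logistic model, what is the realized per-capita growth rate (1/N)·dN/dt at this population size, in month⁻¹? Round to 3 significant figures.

(1/N)·dN/dt = r(1 − N/K) = 0.26 × (1 − 44600/59400).
= 0.26 × 0.24916 = 0.064781.

0.0648 per month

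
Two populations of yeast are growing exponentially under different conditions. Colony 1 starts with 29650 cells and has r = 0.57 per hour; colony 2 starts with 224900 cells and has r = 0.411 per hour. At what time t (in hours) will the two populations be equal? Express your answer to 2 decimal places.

Set 29650·e^(0.57t) = 224900·e^(0.411t).
e^((0.57 − 0.411)t) = 224900/29650 → e^(0.159·t) = 7.5852.
0.159·t = ln(7.5852) = 2.0262, so t = 2.0262/0.159 = 12.743.

12.74 hours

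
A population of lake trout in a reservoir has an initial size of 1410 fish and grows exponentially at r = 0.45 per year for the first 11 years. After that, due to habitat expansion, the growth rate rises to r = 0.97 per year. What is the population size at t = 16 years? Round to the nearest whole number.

25427580 fish

Phase 1: N(11) = 1410·e^(0.45×11) = 1410·e^4.95 = 199057.
Phase 2 runs for 16 − 11 = 5 years at r = 0.97.
N(16) = 199057·e^(0.97×5) = 199057·e^4.85 = 2.542758×10^7.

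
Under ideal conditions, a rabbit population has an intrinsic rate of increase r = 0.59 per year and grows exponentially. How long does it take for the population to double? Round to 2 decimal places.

Doubling time t_d = ln(2)/r = 0.6931/0.59 = 1.1748.

1.17 years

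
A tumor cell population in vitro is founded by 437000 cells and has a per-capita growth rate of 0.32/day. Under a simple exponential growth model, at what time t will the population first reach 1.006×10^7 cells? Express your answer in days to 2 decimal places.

9.80 days

Set N₀·e^(rt) = 1.006×10^7: e^(0.32·t) = 1.006×10^7/437000 = 23.021.
0.32·t = ln(23.021) = 3.1364, so t = 3.1364/0.32 = 9.8012.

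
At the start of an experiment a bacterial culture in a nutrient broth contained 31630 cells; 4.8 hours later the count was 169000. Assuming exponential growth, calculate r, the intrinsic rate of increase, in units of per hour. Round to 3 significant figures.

0.349 per hour

From N(t) = N₀·e^(rt): e^(r·4.8) = 169000/31630 = 5.343.
r·4.8 = ln(5.343) = 1.6758, so r = 1.6758/4.8 = 0.34912.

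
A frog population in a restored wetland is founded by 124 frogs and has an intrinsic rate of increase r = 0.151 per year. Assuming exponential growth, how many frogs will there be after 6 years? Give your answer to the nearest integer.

307 frogs

N(t) = N₀·e^(rt) = 124 × e^(0.151×6) = 124 × e^0.906.
e^0.906 ≈ 2.4744, so N ≈ 124 × 2.4744 = 306.826.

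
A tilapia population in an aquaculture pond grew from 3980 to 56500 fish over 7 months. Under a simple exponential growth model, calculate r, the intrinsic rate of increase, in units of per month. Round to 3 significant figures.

From N(t) = N₀·e^(rt): e^(r·7) = 56500/3980 = 14.196.
r·7 = ln(14.196) = 2.653, so r = 2.653/7 = 0.37899.

0.379 per month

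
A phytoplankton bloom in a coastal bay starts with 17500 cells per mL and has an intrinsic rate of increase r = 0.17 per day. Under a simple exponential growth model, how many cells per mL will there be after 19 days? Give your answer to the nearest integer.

N(t) = N₀·e^(rt) = 17500 × e^(0.17×19) = 17500 × e^3.23.
e^3.23 ≈ 25.28, so N ≈ 17500 × 25.28 = 442394.

442394 cells per mL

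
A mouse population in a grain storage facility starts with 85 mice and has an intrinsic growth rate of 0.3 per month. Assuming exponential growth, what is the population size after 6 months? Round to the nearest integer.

514 mice

N(t) = N₀·e^(rt) = 85 × e^(0.3×6) = 85 × e^1.8.
e^1.8 ≈ 6.0496, so N ≈ 85 × 6.0496 = 514.22.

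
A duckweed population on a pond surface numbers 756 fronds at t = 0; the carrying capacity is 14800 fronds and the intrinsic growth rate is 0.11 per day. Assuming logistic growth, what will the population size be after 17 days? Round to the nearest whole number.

3831 fronds

A = (K − N₀)/N₀ = (14800 − 756)/756 = 18.577.
N(t) = K/(1 + A·e^(−rt)) = 14800/(1 + 18.577×e^(−0.11×17)).
e^(−1.87) = 0.15412; denominator = 1 + 18.577×0.15412 = 3.8631.
N = 14800/3.8631 = 3831.11.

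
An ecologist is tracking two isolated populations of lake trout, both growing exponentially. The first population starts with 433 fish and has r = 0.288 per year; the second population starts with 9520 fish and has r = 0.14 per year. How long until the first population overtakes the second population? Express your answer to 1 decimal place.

Set 433·e^(0.288t) = 9520·e^(0.14t).
e^((0.288 − 0.14)t) = 9520/433 → e^(0.148·t) = 21.986.
0.148·t = ln(21.986) = 3.0904, so t = 3.0904/0.148 = 20.881.

20.9 years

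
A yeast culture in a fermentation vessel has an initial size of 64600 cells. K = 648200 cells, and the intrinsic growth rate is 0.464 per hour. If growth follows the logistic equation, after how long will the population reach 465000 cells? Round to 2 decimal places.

A = (K − N₀)/N₀ = (648200 − 64600)/64600 = 9.0341.
Solve 648200/(1 + 9.0341·e^(−0.464t)) = 465000: 1 + 9.0341·e^(−0.464t) = 1.394, so e^(−0.464t) = 0.0436104.
−0.464·t = ln(0.0436104) = -3.1325, so t = 3.1325/0.464 = 6.751.

6.75 hours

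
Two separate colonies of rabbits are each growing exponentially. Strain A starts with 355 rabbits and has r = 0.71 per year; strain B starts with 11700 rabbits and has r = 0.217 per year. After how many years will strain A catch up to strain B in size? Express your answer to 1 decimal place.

Set 355·e^(0.71t) = 11700·e^(0.217t).
e^((0.71 − 0.217)t) = 11700/355 → e^(0.493·t) = 32.958.
0.493·t = ln(32.958) = 3.4952, so t = 3.4952/0.493 = 7.0897.

7.1 years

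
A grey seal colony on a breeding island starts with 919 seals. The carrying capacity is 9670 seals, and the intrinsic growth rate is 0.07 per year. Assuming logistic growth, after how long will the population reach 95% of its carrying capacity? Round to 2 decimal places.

74.26 years

A = (K − N₀)/N₀ = (9670 − 919)/919 = 9.5223.
Solve 9670/(1 + 9.5223·e^(−0.07t)) = 9186.5: 1 + 9.5223·e^(−0.07t) = 1.0526, so e^(−0.07t) = 0.00552719.
−0.07·t = ln(0.00552719) = -5.1981, so t = 5.1981/0.07 = 74.258.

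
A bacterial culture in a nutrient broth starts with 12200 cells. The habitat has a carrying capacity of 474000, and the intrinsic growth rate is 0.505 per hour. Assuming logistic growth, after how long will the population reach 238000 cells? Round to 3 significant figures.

A = (K − N₀)/N₀ = (474000 − 12200)/12200 = 37.852.
Solve 474000/(1 + 37.852·e^(−0.505t)) = 238000: 1 + 37.852·e^(−0.505t) = 1.9916, so e^(−0.505t) = 0.0261964.
−0.505·t = ln(0.0261964) = -3.6421, so t = 3.6421/0.505 = 7.2121.

7.21 hours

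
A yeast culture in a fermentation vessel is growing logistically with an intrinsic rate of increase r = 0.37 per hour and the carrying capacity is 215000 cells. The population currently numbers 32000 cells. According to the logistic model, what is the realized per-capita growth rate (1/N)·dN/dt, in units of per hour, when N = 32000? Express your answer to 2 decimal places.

0.31 per hour

(1/N)·dN/dt = r(1 − N/K) = 0.37 × (1 − 32000/215000).
= 0.37 × 0.85116 = 0.31493.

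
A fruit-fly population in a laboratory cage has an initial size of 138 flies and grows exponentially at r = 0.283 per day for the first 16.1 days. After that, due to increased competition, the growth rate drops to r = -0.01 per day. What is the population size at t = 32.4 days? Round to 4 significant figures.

Phase 1: N(16.1) = 138·e^(0.283×16.1) = 138·e^4.556 = 13141.8.
Phase 2 runs for 32.4 − 16.1 = 16.3 days at r = -0.01.
N(32.4) = 13141.8·e^(-0.01×16.3) = 13141.8·e^-0.163 = 11165.2.

11170 flies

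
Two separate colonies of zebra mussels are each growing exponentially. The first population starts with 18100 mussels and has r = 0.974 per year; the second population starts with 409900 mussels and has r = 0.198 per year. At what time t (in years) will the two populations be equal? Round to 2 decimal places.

Set 18100·e^(0.974t) = 409900·e^(0.198t).
e^((0.974 − 0.198)t) = 409900/18100 → e^(0.776·t) = 22.646.
0.776·t = ln(22.646) = 3.12, so t = 3.12/0.776 = 4.0206.

4.02 years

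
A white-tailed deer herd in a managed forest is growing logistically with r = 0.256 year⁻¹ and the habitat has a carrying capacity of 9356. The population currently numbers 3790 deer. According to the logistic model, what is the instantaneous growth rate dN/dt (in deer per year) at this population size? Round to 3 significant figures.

dN/dt = rN(1 − N/K) = 0.256 × 3790 × (1 − 3790/9356).
1 − 3790/9356 = 0.59491; dN/dt = 0.256 × 3790 × 0.59491 = 577.21.

577 deer per year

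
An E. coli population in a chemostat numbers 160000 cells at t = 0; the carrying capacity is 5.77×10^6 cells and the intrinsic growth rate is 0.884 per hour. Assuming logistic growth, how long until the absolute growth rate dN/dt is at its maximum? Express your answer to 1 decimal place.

4.0 hours

Logistic growth is fastest at N = K/2 = 2.885×10^6.
A = (K − N₀)/N₀ = 35.062. Set K/(1 + A·e^(−rt)) = K/2 → A·e^(−rt) = 1.
e^(−0.884t) = 1/35.062 = 0.0285205, so t = ln(35.062)/0.884 = 3.5571/0.884 = 4.0239.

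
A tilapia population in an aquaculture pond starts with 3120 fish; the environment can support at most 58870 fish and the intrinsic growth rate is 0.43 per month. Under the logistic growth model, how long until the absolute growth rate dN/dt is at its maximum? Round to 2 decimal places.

6.70 months

Logistic growth is fastest at N = K/2 = 29435.
A = (K − N₀)/N₀ = 17.869. Set K/(1 + A·e^(−rt)) = K/2 → A·e^(−rt) = 1.
e^(−0.43t) = 1/17.869 = 0.0559641, so t = ln(17.869)/0.43 = 2.883/0.43 = 6.7048.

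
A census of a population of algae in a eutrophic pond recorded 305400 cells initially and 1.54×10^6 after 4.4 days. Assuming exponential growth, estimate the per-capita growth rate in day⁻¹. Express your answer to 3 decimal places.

0.368 per day

From N(t) = N₀·e^(rt): e^(r·4.4) = 1.54×10^6/305400 = 5.0426.
r·4.4 = ln(5.0426) = 1.6179, so r = 1.6179/4.4 = 0.36771.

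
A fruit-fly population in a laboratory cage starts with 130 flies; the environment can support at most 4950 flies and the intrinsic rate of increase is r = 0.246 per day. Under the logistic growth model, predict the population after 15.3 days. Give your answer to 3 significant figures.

2660 flies

A = (K − N₀)/N₀ = (4950 − 130)/130 = 37.077.
N(t) = K/(1 + A·e^(−rt)) = 4950/(1 + 37.077×e^(−0.246×15.3)).
e^(−3.764) = 0.023195; denominator = 1 + 37.077×0.023195 = 1.86.
N = 4950/1.86 = 2661.27.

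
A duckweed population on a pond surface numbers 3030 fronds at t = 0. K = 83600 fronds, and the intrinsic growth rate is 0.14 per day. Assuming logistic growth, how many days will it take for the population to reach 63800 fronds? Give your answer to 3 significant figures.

31.8 days

A = (K − N₀)/N₀ = (83600 − 3030)/3030 = 26.591.
Solve 83600/(1 + 26.591·e^(−0.14t)) = 63800: 1 + 26.591·e^(−0.14t) = 1.3103, so e^(−0.14t) = 0.0116712.
−0.14·t = ln(0.0116712) = -4.4506, so t = 4.4506/0.14 = 31.79.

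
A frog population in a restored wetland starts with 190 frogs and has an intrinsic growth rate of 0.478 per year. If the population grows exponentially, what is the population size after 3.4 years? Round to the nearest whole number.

965 frogs

N(t) = N₀·e^(rt) = 190 × e^(0.478×3.4) = 190 × e^1.625.
e^1.625 ≈ 5.0794, so N ≈ 190 × 5.0794 = 965.093.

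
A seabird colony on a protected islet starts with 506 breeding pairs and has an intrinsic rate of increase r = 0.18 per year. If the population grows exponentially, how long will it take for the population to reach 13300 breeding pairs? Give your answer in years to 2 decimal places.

Set N₀·e^(rt) = 13300: e^(0.18·t) = 13300/506 = 26.285.
0.18·t = ln(26.285) = 3.269, so t = 3.269/0.18 = 18.161.

18.16 years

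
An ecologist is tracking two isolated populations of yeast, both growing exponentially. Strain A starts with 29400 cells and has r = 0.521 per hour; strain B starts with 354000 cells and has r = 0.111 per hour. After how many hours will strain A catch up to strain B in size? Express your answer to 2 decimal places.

Set 29400·e^(0.521t) = 354000·e^(0.111t).
e^((0.521 − 0.111)t) = 354000/29400 → e^(0.41·t) = 12.041.
0.41·t = ln(12.041) = 2.4883, so t = 2.4883/0.41 = 6.069.

6.07 hours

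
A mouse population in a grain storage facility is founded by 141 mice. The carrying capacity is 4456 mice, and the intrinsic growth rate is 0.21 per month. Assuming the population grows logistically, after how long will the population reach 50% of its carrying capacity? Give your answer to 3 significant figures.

16.3 months

A = (K − N₀)/N₀ = (4456 − 141)/141 = 30.603.
Solve 4456/(1 + 30.603·e^(−0.21t)) = 2228: 1 + 30.603·e^(−0.21t) = 2, so e^(−0.21t) = 0.0326767.
−0.21·t = ln(0.0326767) = -3.4211, so t = 3.4211/0.21 = 16.291.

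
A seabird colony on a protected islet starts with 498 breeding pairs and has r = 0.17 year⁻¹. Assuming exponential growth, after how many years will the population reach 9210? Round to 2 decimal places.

17.16 years

Set N₀·e^(rt) = 9210: e^(0.17·t) = 9210/498 = 18.494.
0.17·t = ln(18.494) = 2.9174, so t = 2.9174/0.17 = 17.161.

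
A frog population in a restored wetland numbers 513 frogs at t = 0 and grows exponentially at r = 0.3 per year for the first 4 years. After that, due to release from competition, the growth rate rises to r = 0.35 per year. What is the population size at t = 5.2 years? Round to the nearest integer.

Phase 1: N(4) = 513·e^(0.3×4) = 513·e^1.2 = 1703.22.
Phase 2 runs for 5.2 − 4 = 1.2 years at r = 0.35.
N(5.2) = 1703.22·e^(0.35×1.2) = 1703.22·e^0.42 = 2592.24.

2592 frogs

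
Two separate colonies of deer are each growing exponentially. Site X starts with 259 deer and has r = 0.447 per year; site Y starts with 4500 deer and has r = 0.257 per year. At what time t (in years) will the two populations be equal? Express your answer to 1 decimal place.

Set 259·e^(0.447t) = 4500·e^(0.257t).
e^((0.447 − 0.257)t) = 4500/259 → e^(0.19·t) = 17.375.
0.19·t = ln(17.375) = 2.855, so t = 2.855/0.19 = 15.026.

15.0 years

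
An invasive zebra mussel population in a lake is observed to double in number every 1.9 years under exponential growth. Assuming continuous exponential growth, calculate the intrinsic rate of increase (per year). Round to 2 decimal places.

0.36 per year

r = ln(2)/t_d = 0.6931/1.9 = 0.36481.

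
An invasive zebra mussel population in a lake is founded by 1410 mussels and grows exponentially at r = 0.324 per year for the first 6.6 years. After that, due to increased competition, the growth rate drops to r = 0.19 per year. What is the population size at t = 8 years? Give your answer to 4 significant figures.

15610 mussels

Phase 1: N(6.6) = 1410·e^(0.324×6.6) = 1410·e^2.138 = 11965.
Phase 2 runs for 8 − 6.6 = 1.4 years at r = 0.19.
N(8) = 11965·e^(0.19×1.4) = 11965·e^0.266 = 15611.2.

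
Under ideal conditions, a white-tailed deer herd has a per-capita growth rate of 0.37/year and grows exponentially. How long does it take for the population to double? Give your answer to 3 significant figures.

1.87 years

Doubling time t_d = ln(2)/r = 0.6931/0.37 = 1.8734.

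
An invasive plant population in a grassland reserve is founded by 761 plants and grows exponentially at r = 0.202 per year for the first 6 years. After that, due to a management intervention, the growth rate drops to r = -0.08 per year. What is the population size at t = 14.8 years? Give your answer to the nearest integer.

1265 plants

Phase 1: N(6) = 761·e^(0.202×6) = 761·e^1.212 = 2557.11.
Phase 2 runs for 14.8 − 6 = 8.8 years at r = -0.08.
N(14.8) = 2557.11·e^(-0.08×8.8) = 2557.11·e^-0.704 = 1264.75.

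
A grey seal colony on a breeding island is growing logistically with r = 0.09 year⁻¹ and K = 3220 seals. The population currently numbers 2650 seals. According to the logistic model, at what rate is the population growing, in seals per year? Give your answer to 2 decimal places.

42.22 seals per year

dN/dt = rN(1 − N/K) = 0.09 × 2650 × (1 − 2650/3220).
1 − 2650/3220 = 0.17702; dN/dt = 0.09 × 2650 × 0.17702 = 42.219.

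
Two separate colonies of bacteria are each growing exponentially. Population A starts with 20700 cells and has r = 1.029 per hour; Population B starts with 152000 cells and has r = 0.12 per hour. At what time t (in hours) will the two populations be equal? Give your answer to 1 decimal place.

Set 20700·e^(1.029t) = 152000·e^(0.12t).
e^((1.029 − 0.12)t) = 152000/20700 → e^(0.909·t) = 7.343.
0.909·t = ln(7.343) = 1.9937, so t = 1.9937/0.909 = 2.1933.

2.2 hours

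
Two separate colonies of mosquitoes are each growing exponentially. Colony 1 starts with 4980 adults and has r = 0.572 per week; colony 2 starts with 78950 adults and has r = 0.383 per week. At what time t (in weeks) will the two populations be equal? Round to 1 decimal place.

14.6 weeks

Set 4980·e^(0.572t) = 78950·e^(0.383t).
e^((0.572 − 0.383)t) = 78950/4980 → e^(0.189·t) = 15.853.
0.189·t = ln(15.853) = 2.7634, so t = 2.7634/0.189 = 14.621.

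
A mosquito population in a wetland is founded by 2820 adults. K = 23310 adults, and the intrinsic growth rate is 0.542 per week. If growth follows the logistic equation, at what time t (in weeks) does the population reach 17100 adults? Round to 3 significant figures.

5.53 weeks

A = (K − N₀)/N₀ = (23310 − 2820)/2820 = 7.266.
Solve 23310/(1 + 7.266·e^(−0.542t)) = 17100: 1 + 7.266·e^(−0.542t) = 1.3632, so e^(−0.542t) = 0.0499807.
−0.542·t = ln(0.0499807) = -2.9961, so t = 2.9961/0.542 = 5.5279.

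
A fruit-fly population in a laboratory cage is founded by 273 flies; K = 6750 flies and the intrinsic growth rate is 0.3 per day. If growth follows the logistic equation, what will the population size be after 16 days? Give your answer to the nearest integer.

A = (K − N₀)/N₀ = (6750 − 273)/273 = 23.725.
N(t) = K/(1 + A·e^(−rt)) = 6750/(1 + 23.725×e^(−0.3×16)).
e^(−4.8) = 0.0082297; denominator = 1 + 23.725×0.0082297 = 1.1953.
N = 6750/1.1953 = 5647.34.

5647 flies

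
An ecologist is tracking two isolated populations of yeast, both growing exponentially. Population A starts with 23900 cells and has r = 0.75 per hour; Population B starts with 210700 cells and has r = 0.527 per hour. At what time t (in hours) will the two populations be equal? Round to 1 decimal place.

Set 23900·e^(0.75t) = 210700·e^(0.527t).
e^((0.75 − 0.527)t) = 210700/23900 → e^(0.223·t) = 8.8159.
0.223·t = ln(8.8159) = 2.1766, so t = 2.1766/0.223 = 9.7603.

9.8 hours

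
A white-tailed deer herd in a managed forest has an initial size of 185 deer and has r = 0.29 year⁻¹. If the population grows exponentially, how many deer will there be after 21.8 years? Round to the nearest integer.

N(t) = N₀·e^(rt) = 185 × e^(0.29×21.8) = 185 × e^6.322.
e^6.322 ≈ 556.69, so N ≈ 185 × 556.69 = 102987.

102987 deer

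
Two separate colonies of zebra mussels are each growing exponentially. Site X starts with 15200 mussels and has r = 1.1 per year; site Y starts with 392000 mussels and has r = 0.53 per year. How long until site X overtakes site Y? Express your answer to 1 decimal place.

Set 15200·e^(1.1t) = 392000·e^(0.53t).
e^((1.1 − 0.53)t) = 392000/15200 → e^(0.57·t) = 25.789.
0.57·t = ln(25.789) = 3.25, so t = 3.25/0.57 = 5.7017.

5.7 years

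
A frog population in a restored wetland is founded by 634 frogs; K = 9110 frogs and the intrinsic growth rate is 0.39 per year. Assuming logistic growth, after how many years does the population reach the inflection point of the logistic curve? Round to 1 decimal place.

Logistic growth is fastest at N = K/2 = 4555.
A = (K − N₀)/N₀ = 13.369. Set K/(1 + A·e^(−rt)) = K/2 → A·e^(−rt) = 1.
e^(−0.39t) = 1/13.369 = 0.0747994, so t = ln(13.369)/0.39 = 2.5929/0.39 = 6.6486.

6.6 years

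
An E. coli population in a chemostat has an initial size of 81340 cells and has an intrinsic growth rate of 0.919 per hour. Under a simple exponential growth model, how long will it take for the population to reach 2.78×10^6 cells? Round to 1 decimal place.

3.8 hours

Set N₀·e^(rt) = 2.78×10^6: e^(0.919·t) = 2.78×10^6/81340 = 34.178.
0.919·t = ln(34.178) = 3.5316, so t = 3.5316/0.919 = 3.8428.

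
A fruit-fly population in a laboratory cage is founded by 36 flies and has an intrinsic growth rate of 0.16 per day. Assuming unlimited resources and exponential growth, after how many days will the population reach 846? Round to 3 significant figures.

Set N₀·e^(rt) = 846: e^(0.16·t) = 846/36 = 23.5.
0.16·t = ln(23.5) = 3.157, so t = 3.157/0.16 = 19.731.

19.7 days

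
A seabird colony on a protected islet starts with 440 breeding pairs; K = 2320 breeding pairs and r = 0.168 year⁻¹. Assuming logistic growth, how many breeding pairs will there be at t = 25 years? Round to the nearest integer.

2180 breeding pairs

A = (K − N₀)/N₀ = (2320 − 440)/440 = 4.2727.
N(t) = K/(1 + A·e^(−rt)) = 2320/(1 + 4.2727×e^(−0.168×25)).
e^(−4.2) = 0.014996; denominator = 1 + 4.2727×0.014996 = 1.0641.
N = 2320/1.0641 = 2180.3.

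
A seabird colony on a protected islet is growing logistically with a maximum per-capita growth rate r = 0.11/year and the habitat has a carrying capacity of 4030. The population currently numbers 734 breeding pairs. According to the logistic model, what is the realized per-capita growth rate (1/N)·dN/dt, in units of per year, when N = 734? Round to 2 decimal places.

0.09 per year

(1/N)·dN/dt = r(1 − N/K) = 0.11 × (1 − 734/4030).
= 0.11 × 0.81787 = 0.089965.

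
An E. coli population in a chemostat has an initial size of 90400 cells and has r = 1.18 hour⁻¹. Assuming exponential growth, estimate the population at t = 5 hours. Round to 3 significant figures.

33000000 cells

N(t) = N₀·e^(rt) = 90400 × e^(1.18×5) = 90400 × e^5.9.
e^5.9 ≈ 365.04, so N ≈ 90400 × 365.04 = 3.299939×10^7.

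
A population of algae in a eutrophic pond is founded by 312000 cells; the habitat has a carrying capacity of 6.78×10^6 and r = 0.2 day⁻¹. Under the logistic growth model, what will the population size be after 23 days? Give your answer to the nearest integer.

A = (K − N₀)/N₀ = (6.78×10^6 − 312000)/312000 = 20.731.
N(t) = K/(1 + A·e^(−rt)) = 6.78×10^6/(1 + 20.731×e^(−0.2×23)).
e^(−4.6) = 0.010052; denominator = 1 + 20.731×0.010052 = 1.2084.
N = 6.78×10^6/1.2084 = 5.610807×10^6.

5610807 cells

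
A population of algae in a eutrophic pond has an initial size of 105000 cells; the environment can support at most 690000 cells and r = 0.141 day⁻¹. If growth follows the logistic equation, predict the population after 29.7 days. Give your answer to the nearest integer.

636191 cells

A = (K − N₀)/N₀ = (690000 − 105000)/105000 = 5.5714.
N(t) = K/(1 + A·e^(−rt)) = 690000/(1 + 5.5714×e^(−0.141×29.7)).
e^(−4.188) = 0.015181; denominator = 1 + 5.5714×0.015181 = 1.0846.
N = 690000/1.0846 = 636191.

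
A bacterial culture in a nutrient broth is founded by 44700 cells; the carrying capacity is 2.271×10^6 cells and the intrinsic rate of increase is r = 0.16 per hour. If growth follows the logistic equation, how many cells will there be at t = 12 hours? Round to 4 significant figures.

A = (K − N₀)/N₀ = (2.271×10^6 − 44700)/44700 = 49.805.
N(t) = K/(1 + A·e^(−rt)) = 2.271×10^6/(1 + 49.805×e^(−0.16×12)).
e^(−1.92) = 0.14661; denominator = 1 + 49.805×0.14661 = 8.3018.
N = 2.271×10^6/8.3018 = 273555.

273600 cells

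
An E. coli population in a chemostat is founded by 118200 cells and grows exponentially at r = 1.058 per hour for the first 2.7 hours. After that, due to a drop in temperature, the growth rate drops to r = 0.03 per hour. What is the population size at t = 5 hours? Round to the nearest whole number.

2203887 cells

Phase 1: N(2.7) = 118200·e^(1.058×2.7) = 118200·e^2.857 = 2.056947×10^6.
Phase 2 runs for 5 − 2.7 = 2.3 hours at r = 0.03.
N(5) = 2.056947×10^6·e^(0.03×2.3) = 2.056947×10^6·e^0.069 = 2.203887×10^6.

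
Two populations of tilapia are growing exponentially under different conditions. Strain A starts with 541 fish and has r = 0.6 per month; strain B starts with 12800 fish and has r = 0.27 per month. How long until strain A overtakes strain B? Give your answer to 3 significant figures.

Set 541·e^(0.6t) = 12800·e^(0.27t).
e^((0.6 − 0.27)t) = 12800/541 → e^(0.33·t) = 23.66.
0.33·t = ln(23.66) = 3.1638, so t = 3.1638/0.33 = 9.5872.

9.59 months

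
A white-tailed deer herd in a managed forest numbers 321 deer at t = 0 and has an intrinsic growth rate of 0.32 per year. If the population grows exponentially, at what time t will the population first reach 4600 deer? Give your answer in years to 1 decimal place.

Set N₀·e^(rt) = 4600: e^(0.32·t) = 4600/321 = 14.33.
0.32·t = ln(14.33) = 2.6624, so t = 2.6624/0.32 = 8.3199.

8.3 years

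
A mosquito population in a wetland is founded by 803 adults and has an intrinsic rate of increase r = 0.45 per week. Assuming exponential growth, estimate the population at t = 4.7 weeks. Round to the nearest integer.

N(t) = N₀·e^(rt) = 803 × e^(0.45×4.7) = 803 × e^2.115.
e^2.115 ≈ 8.2896, so N ≈ 803 × 8.2896 = 6656.54.

6657 adults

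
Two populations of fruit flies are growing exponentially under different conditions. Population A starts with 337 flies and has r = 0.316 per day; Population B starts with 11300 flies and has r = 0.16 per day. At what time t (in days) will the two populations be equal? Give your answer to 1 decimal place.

Set 337·e^(0.316t) = 11300·e^(0.16t).
e^((0.316 − 0.16)t) = 11300/337 → e^(0.156·t) = 33.531.
0.156·t = ln(33.531) = 3.5125, so t = 3.5125/0.156 = 22.516.

22.5 days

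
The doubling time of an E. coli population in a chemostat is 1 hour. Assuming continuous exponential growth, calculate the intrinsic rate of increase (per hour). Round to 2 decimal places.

r = ln(2)/t_d = 0.6931/1 = 0.69315.

0.69 per hour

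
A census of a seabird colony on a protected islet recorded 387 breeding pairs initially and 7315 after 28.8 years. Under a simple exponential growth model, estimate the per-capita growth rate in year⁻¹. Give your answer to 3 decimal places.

0.102 per year

From N(t) = N₀·e^(rt): e^(r·28.8) = 7315/387 = 18.902.
r·28.8 = ln(18.902) = 2.9393, so r = 2.9393/28.8 = 0.10206.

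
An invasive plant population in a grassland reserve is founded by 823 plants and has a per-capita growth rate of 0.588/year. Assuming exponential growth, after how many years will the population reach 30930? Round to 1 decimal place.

Set N₀·e^(rt) = 30930: e^(0.588·t) = 30930/823 = 37.582.
0.588·t = ln(37.582) = 3.6265, so t = 3.6265/0.588 = 6.1676.

6.2 years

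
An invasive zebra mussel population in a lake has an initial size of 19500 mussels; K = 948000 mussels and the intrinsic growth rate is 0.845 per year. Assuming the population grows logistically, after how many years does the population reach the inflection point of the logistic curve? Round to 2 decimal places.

Logistic growth is fastest at N = K/2 = 474000.
A = (K − N₀)/N₀ = 47.615. Set K/(1 + A·e^(−rt)) = K/2 → A·e^(−rt) = 1.
e^(−0.845t) = 1/47.615 = 0.0210016, so t = ln(47.615)/0.845 = 3.8632/0.845 = 4.5718.

4.57 years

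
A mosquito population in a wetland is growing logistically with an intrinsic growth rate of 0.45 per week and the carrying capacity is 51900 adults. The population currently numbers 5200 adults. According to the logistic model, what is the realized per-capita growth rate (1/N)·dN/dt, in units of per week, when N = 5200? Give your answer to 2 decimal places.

(1/N)·dN/dt = r(1 − N/K) = 0.45 × (1 − 5200/51900).
= 0.45 × 0.89981 = 0.40491.

0.40 per week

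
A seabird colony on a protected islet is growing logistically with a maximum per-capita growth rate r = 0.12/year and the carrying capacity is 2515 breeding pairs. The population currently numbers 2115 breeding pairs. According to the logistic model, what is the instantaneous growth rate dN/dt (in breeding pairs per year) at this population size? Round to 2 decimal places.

40.37 breeding pairs per year

dN/dt = rN(1 − N/K) = 0.12 × 2115 × (1 − 2115/2515).
1 − 2115/2515 = 0.15905; dN/dt = 0.12 × 2115 × 0.15905 = 40.366.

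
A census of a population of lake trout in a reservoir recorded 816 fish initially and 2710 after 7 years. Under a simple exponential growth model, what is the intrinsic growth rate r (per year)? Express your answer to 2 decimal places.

From N(t) = N₀·e^(rt): e^(r·7) = 2710/816 = 3.3211.
r·7 = ln(3.3211) = 1.2003, so r = 1.2003/7 = 0.17147.

0.17 per year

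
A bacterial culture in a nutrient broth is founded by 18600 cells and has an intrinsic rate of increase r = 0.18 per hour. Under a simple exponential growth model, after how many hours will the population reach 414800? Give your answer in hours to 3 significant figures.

17.2 hours

Set N₀·e^(rt) = 414800: e^(0.18·t) = 414800/18600 = 22.301.
0.18·t = ln(22.301) = 3.1046, so t = 3.1046/0.18 = 17.248.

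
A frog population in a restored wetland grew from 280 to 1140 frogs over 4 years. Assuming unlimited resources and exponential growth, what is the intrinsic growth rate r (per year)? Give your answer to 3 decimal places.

0.351 per year

From N(t) = N₀·e^(rt): e^(r·4) = 1140/280 = 4.0714.
r·4 = ln(4.0714) = 1.404, so r = 1.404/4 = 0.351.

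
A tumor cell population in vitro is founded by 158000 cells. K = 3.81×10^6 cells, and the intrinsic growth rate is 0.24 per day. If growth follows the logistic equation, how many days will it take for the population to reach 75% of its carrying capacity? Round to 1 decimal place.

A = (K − N₀)/N₀ = (3.81×10^6 − 158000)/158000 = 23.114.
Solve 3.81×10^6/(1 + 23.114·e^(−0.24t)) = 2.8575×10^6: 1 + 23.114·e^(−0.24t) = 1.3333, so e^(−0.24t) = 0.0144213.
−0.24·t = ln(0.0144213) = -4.239, so t = 4.239/0.24 = 17.663.

17.7 days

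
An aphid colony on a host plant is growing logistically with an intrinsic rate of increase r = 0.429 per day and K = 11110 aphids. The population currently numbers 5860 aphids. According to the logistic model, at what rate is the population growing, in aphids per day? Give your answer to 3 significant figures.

1190 aphids per day

dN/dt = rN(1 − N/K) = 0.429 × 5860 × (1 − 5860/11110).
1 − 5860/11110 = 0.47255; dN/dt = 0.429 × 5860 × 0.47255 = 1188.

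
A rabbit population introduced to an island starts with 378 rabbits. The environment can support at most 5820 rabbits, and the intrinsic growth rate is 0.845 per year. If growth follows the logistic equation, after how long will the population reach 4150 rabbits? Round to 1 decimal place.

4.2 years

A = (K − N₀)/N₀ = (5820 − 378)/378 = 14.397.
Solve 5820/(1 + 14.397·e^(−0.845t)) = 4150: 1 + 14.397·e^(−0.845t) = 1.4024, so e^(−0.845t) = 0.0279513.
−0.845·t = ln(0.0279513) = -3.5773, so t = 3.5773/0.845 = 4.2335.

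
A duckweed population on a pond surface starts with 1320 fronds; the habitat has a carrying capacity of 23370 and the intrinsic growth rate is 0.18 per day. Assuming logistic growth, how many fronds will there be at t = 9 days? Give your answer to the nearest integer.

A = (K − N₀)/N₀ = (23370 − 1320)/1320 = 16.705.
N(t) = K/(1 + A·e^(−rt)) = 23370/(1 + 16.705×e^(−0.18×9)).
e^(−1.62) = 0.1979; denominator = 1 + 16.705×0.1979 = 4.3058.
N = 23370/4.3058 = 5427.55.

5428 fronds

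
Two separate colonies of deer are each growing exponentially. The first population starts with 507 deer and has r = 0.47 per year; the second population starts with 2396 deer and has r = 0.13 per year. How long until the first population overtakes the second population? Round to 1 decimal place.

Set 507·e^(0.47t) = 2396·e^(0.13t).
e^((0.47 − 0.13)t) = 2396/507 → e^(0.34·t) = 4.7258.
0.34·t = ln(4.7258) = 1.553, so t = 1.553/0.34 = 4.5678.

4.6 years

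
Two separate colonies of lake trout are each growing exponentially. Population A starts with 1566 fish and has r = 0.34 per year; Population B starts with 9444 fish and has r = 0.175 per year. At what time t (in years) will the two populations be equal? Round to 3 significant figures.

Set 1566·e^(0.34t) = 9444·e^(0.175t).
e^((0.34 − 0.175)t) = 9444/1566 → e^(0.165·t) = 6.0307.
0.165·t = ln(6.0307) = 1.7969, so t = 1.7969/0.165 = 10.89.

10.9 years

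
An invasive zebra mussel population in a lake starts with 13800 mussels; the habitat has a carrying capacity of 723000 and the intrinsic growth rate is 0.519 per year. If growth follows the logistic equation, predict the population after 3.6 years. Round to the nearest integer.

80933 mussels

A = (K − N₀)/N₀ = (723000 − 13800)/13800 = 51.391.
N(t) = K/(1 + A·e^(−rt)) = 723000/(1 + 51.391×e^(−0.519×3.6)).
e^(−1.868) = 0.15437; denominator = 1 + 51.391×0.15437 = 8.9333.
N = 723000/8.9333 = 80933.1.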